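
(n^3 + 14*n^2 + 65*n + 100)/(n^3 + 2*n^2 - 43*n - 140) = (n + 5)/(n - 7)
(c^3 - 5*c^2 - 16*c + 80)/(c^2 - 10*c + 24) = (c^2 - c - 20)/(c - 6)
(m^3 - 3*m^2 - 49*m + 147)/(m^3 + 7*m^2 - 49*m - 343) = (m - 3)/(m + 7)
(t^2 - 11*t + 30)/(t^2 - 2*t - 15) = (t - 6)/(t + 3)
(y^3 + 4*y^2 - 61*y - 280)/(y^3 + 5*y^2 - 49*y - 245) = (y - 8)/(y - 7)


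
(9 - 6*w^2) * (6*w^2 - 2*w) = -36*w^4 + 12*w^3 + 54*w^2 - 18*w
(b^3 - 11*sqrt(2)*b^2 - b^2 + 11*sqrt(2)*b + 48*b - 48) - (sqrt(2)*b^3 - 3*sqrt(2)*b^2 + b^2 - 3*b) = -sqrt(2)*b^3 + b^3 - 8*sqrt(2)*b^2 - 2*b^2 + 11*sqrt(2)*b + 51*b - 48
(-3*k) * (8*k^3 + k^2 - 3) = -24*k^4 - 3*k^3 + 9*k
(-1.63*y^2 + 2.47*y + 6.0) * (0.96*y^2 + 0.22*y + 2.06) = -1.5648*y^4 + 2.0126*y^3 + 2.9456*y^2 + 6.4082*y + 12.36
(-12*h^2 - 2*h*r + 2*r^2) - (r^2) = -12*h^2 - 2*h*r + r^2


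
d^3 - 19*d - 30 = (d - 5)*(d + 2)*(d + 3)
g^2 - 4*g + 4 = (g - 2)^2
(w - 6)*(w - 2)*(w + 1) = w^3 - 7*w^2 + 4*w + 12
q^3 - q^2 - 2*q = q*(q - 2)*(q + 1)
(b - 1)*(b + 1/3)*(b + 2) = b^3 + 4*b^2/3 - 5*b/3 - 2/3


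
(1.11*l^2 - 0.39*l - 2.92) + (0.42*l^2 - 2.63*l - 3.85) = 1.53*l^2 - 3.02*l - 6.77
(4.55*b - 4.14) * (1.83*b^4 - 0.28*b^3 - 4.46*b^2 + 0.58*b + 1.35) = 8.3265*b^5 - 8.8502*b^4 - 19.1338*b^3 + 21.1034*b^2 + 3.7413*b - 5.589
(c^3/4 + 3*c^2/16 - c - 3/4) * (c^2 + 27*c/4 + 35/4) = c^5/4 + 15*c^4/8 + 157*c^3/64 - 375*c^2/64 - 221*c/16 - 105/16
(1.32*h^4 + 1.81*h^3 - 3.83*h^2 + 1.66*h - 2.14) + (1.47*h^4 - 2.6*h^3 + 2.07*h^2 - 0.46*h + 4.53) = 2.79*h^4 - 0.79*h^3 - 1.76*h^2 + 1.2*h + 2.39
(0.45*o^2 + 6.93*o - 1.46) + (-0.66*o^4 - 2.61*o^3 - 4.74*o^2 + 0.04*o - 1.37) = -0.66*o^4 - 2.61*o^3 - 4.29*o^2 + 6.97*o - 2.83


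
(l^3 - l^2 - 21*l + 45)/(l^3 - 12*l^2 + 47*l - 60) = (l^2 + 2*l - 15)/(l^2 - 9*l + 20)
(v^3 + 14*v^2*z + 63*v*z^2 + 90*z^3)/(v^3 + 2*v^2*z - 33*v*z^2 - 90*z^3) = (-v - 6*z)/(-v + 6*z)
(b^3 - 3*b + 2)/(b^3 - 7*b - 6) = (-b^3 + 3*b - 2)/(-b^3 + 7*b + 6)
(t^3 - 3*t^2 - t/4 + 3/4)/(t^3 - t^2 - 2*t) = (-4*t^3 + 12*t^2 + t - 3)/(4*t*(-t^2 + t + 2))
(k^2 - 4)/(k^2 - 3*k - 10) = (k - 2)/(k - 5)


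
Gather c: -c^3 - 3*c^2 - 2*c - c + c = -c^3 - 3*c^2 - 2*c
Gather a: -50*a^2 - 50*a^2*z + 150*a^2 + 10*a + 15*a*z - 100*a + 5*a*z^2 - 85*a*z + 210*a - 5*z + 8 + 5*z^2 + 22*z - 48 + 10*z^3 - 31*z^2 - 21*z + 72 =a^2*(100 - 50*z) + a*(5*z^2 - 70*z + 120) + 10*z^3 - 26*z^2 - 4*z + 32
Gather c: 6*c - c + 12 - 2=5*c + 10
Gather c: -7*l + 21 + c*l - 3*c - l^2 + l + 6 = c*(l - 3) - l^2 - 6*l + 27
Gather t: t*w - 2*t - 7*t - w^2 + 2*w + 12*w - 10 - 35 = t*(w - 9) - w^2 + 14*w - 45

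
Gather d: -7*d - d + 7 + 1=8 - 8*d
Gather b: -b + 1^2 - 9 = -b - 8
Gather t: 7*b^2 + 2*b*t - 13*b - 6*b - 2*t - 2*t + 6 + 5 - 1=7*b^2 - 19*b + t*(2*b - 4) + 10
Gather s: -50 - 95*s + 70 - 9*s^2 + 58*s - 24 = -9*s^2 - 37*s - 4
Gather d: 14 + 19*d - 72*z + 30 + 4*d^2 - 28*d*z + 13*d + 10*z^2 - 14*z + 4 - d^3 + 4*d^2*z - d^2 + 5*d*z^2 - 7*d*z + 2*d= -d^3 + d^2*(4*z + 3) + d*(5*z^2 - 35*z + 34) + 10*z^2 - 86*z + 48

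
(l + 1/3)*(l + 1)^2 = l^3 + 7*l^2/3 + 5*l/3 + 1/3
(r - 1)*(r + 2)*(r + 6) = r^3 + 7*r^2 + 4*r - 12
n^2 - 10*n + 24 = (n - 6)*(n - 4)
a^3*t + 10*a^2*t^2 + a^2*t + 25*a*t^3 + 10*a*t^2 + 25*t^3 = (a + 5*t)^2*(a*t + t)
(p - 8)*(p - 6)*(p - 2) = p^3 - 16*p^2 + 76*p - 96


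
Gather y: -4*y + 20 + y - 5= 15 - 3*y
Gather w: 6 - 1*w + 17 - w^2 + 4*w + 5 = -w^2 + 3*w + 28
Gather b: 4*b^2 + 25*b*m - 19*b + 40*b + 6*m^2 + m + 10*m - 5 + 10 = 4*b^2 + b*(25*m + 21) + 6*m^2 + 11*m + 5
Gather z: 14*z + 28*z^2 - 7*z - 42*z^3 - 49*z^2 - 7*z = -42*z^3 - 21*z^2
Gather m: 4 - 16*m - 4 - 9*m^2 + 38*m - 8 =-9*m^2 + 22*m - 8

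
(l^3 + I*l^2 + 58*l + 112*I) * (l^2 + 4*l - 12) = l^5 + 4*l^4 + I*l^4 + 46*l^3 + 4*I*l^3 + 232*l^2 + 100*I*l^2 - 696*l + 448*I*l - 1344*I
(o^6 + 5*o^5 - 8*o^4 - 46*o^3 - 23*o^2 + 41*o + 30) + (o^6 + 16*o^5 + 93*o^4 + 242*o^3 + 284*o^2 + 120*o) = 2*o^6 + 21*o^5 + 85*o^4 + 196*o^3 + 261*o^2 + 161*o + 30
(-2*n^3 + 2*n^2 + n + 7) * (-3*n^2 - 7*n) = 6*n^5 + 8*n^4 - 17*n^3 - 28*n^2 - 49*n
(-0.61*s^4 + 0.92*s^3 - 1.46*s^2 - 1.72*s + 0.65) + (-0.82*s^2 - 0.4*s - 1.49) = -0.61*s^4 + 0.92*s^3 - 2.28*s^2 - 2.12*s - 0.84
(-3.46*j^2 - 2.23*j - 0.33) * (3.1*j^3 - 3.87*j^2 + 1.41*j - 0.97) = -10.726*j^5 + 6.4772*j^4 + 2.7285*j^3 + 1.489*j^2 + 1.6978*j + 0.3201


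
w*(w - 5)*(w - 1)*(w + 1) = w^4 - 5*w^3 - w^2 + 5*w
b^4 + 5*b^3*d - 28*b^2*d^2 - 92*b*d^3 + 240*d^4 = (b - 4*d)*(b - 2*d)*(b + 5*d)*(b + 6*d)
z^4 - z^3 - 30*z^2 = z^2*(z - 6)*(z + 5)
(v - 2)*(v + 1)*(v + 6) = v^3 + 5*v^2 - 8*v - 12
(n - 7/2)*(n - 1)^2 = n^3 - 11*n^2/2 + 8*n - 7/2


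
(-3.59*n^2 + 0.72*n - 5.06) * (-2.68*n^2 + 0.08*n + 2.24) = 9.6212*n^4 - 2.2168*n^3 + 5.5768*n^2 + 1.208*n - 11.3344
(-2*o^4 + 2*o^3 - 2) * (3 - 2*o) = 4*o^5 - 10*o^4 + 6*o^3 + 4*o - 6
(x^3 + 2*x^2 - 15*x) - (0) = x^3 + 2*x^2 - 15*x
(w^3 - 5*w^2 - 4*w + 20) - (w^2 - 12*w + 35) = w^3 - 6*w^2 + 8*w - 15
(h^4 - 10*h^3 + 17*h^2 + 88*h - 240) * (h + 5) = h^5 - 5*h^4 - 33*h^3 + 173*h^2 + 200*h - 1200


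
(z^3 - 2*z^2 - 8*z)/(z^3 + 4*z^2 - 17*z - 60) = z*(z + 2)/(z^2 + 8*z + 15)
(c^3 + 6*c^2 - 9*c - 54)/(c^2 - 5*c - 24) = (c^2 + 3*c - 18)/(c - 8)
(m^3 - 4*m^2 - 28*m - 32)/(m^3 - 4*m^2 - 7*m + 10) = (m^2 - 6*m - 16)/(m^2 - 6*m + 5)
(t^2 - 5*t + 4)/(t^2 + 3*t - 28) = (t - 1)/(t + 7)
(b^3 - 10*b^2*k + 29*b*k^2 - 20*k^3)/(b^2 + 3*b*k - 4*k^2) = (b^2 - 9*b*k + 20*k^2)/(b + 4*k)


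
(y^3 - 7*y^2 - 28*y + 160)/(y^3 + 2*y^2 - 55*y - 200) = (y - 4)/(y + 5)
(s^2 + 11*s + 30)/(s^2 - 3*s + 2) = (s^2 + 11*s + 30)/(s^2 - 3*s + 2)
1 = 1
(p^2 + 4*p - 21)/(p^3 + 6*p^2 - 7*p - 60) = (p + 7)/(p^2 + 9*p + 20)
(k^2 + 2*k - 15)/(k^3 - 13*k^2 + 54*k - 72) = (k + 5)/(k^2 - 10*k + 24)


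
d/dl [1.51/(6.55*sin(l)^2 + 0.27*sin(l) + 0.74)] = -(19.781*sin(l) + 0.4077)*cos(l)/(6.55*sin(l)^2 + 0.27*sin(l) + 0.74)^2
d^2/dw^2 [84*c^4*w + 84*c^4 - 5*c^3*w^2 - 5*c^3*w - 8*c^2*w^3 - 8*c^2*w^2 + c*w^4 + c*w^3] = 2*c*(-5*c^2 - 24*c*w - 8*c + 6*w^2 + 3*w)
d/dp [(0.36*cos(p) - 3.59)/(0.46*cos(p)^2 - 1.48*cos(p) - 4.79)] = (0.1656*cos(p)^2 - 3.3028*cos(p) + 7.0376)*sin(p)/(0.2116*cos(p)^4 - 1.3616*cos(p)^3 - 2.2164*cos(p)^2 + 14.1784*cos(p) + 22.9441)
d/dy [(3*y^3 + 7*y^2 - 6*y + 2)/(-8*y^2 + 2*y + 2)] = (-6*y^4 + 3*y^3 - 4*y^2 + 15*y - 4)/(16*y^4 - 8*y^3 - 7*y^2 + 2*y + 1)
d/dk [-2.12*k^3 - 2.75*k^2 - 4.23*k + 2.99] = -6.36*k^2 - 5.5*k - 4.23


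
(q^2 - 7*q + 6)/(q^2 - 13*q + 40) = (q^2 - 7*q + 6)/(q^2 - 13*q + 40)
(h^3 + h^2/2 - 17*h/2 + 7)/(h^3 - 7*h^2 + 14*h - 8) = (h + 7/2)/(h - 4)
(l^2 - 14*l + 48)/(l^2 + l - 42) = (l - 8)/(l + 7)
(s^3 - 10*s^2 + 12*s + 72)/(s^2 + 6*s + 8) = (s^2 - 12*s + 36)/(s + 4)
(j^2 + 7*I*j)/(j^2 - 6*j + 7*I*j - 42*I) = j/(j - 6)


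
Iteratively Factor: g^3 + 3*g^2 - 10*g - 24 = (g + 2)*(g^2 + g - 12) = (g - 3)*(g + 2)*(g + 4)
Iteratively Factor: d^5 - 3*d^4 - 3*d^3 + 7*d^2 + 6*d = (d - 2)*(d^4 - d^3 - 5*d^2 - 3*d) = (d - 2)*(d + 1)*(d^3 - 2*d^2 - 3*d) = d*(d - 2)*(d + 1)*(d^2 - 2*d - 3) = d*(d - 2)*(d + 1)^2*(d - 3)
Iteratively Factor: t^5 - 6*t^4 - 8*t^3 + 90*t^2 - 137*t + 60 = (t - 3)*(t^4 - 3*t^3 - 17*t^2 + 39*t - 20) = (t - 3)*(t - 1)*(t^3 - 2*t^2 - 19*t + 20) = (t - 3)*(t - 1)^2*(t^2 - t - 20) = (t - 3)*(t - 1)^2*(t + 4)*(t - 5)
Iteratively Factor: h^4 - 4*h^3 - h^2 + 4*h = (h)*(h^3 - 4*h^2 - h + 4) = h*(h - 4)*(h^2 - 1) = h*(h - 4)*(h + 1)*(h - 1)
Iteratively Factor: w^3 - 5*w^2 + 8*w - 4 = (w - 1)*(w^2 - 4*w + 4) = (w - 2)*(w - 1)*(w - 2)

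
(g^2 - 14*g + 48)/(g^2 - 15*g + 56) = (g - 6)/(g - 7)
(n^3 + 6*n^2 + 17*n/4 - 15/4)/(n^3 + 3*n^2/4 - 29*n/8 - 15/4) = 2*(2*n^2 + 9*n - 5)/(4*n^2 - 3*n - 10)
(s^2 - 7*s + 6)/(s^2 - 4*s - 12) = (s - 1)/(s + 2)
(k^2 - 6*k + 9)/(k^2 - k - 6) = (k - 3)/(k + 2)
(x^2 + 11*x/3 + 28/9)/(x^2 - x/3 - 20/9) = (3*x + 7)/(3*x - 5)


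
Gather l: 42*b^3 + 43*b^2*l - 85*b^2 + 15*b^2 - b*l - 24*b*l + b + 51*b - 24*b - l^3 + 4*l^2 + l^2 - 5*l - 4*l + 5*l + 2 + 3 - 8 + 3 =42*b^3 - 70*b^2 + 28*b - l^3 + 5*l^2 + l*(43*b^2 - 25*b - 4)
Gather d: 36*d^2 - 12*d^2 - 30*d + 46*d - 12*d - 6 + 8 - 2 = 24*d^2 + 4*d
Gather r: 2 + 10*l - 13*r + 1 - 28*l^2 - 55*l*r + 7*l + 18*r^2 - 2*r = -28*l^2 + 17*l + 18*r^2 + r*(-55*l - 15) + 3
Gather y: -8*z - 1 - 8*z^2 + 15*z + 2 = -8*z^2 + 7*z + 1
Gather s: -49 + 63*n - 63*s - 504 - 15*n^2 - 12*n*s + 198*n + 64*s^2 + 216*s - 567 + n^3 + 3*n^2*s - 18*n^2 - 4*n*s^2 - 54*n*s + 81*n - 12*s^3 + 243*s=n^3 - 33*n^2 + 342*n - 12*s^3 + s^2*(64 - 4*n) + s*(3*n^2 - 66*n + 396) - 1120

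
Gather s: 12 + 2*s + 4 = 2*s + 16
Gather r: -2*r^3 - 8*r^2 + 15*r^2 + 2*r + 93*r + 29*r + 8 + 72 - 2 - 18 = -2*r^3 + 7*r^2 + 124*r + 60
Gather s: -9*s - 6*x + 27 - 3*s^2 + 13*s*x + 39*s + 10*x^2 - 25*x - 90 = -3*s^2 + s*(13*x + 30) + 10*x^2 - 31*x - 63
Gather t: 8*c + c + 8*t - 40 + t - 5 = 9*c + 9*t - 45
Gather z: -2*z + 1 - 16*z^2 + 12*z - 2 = -16*z^2 + 10*z - 1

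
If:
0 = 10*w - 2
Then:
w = 1/5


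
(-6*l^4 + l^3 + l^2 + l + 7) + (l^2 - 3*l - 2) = -6*l^4 + l^3 + 2*l^2 - 2*l + 5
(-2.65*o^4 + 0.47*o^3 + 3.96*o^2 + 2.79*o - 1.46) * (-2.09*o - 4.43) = 5.5385*o^5 + 10.7572*o^4 - 10.3585*o^3 - 23.3739*o^2 - 9.3083*o + 6.4678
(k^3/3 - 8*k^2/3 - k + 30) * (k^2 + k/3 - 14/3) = k^5/3 - 23*k^4/9 - 31*k^3/9 + 379*k^2/9 + 44*k/3 - 140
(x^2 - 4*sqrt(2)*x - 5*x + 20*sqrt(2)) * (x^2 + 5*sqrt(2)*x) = x^4 - 5*x^3 + sqrt(2)*x^3 - 40*x^2 - 5*sqrt(2)*x^2 + 200*x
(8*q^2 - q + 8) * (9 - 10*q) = -80*q^3 + 82*q^2 - 89*q + 72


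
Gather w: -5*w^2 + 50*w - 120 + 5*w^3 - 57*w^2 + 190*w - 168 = 5*w^3 - 62*w^2 + 240*w - 288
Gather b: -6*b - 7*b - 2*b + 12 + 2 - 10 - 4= -15*b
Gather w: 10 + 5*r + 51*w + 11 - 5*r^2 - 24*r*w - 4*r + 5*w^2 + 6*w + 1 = -5*r^2 + r + 5*w^2 + w*(57 - 24*r) + 22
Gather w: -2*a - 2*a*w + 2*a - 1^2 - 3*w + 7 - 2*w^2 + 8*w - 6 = -2*w^2 + w*(5 - 2*a)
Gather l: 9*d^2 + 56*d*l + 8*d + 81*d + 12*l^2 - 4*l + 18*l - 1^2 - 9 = 9*d^2 + 89*d + 12*l^2 + l*(56*d + 14) - 10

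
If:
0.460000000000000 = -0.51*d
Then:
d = -0.90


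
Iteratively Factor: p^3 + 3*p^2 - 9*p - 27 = (p + 3)*(p^2 - 9) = (p - 3)*(p + 3)*(p + 3)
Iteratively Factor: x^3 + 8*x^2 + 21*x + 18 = (x + 3)*(x^2 + 5*x + 6) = (x + 2)*(x + 3)*(x + 3)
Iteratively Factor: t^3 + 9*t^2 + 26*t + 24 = (t + 2)*(t^2 + 7*t + 12) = (t + 2)*(t + 4)*(t + 3)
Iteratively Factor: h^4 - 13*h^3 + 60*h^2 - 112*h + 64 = (h - 1)*(h^3 - 12*h^2 + 48*h - 64) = (h - 4)*(h - 1)*(h^2 - 8*h + 16) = (h - 4)^2*(h - 1)*(h - 4)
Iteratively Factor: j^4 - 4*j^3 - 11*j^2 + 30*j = (j - 2)*(j^3 - 2*j^2 - 15*j) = (j - 5)*(j - 2)*(j^2 + 3*j) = j*(j - 5)*(j - 2)*(j + 3)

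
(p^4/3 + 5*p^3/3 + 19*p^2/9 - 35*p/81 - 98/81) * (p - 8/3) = p^5/3 + 7*p^4/9 - 7*p^3/3 - 491*p^2/81 - 14*p/243 + 784/243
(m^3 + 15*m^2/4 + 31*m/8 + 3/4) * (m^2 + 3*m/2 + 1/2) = m^5 + 21*m^4/4 + 10*m^3 + 135*m^2/16 + 49*m/16 + 3/8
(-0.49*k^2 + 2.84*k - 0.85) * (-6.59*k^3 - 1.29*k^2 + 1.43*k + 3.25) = 3.2291*k^5 - 18.0835*k^4 + 1.2372*k^3 + 3.5652*k^2 + 8.0145*k - 2.7625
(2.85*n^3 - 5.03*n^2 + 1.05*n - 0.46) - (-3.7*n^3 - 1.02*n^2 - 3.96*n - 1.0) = 6.55*n^3 - 4.01*n^2 + 5.01*n + 0.54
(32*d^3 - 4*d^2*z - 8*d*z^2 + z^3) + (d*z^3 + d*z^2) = 32*d^3 - 4*d^2*z + d*z^3 - 7*d*z^2 + z^3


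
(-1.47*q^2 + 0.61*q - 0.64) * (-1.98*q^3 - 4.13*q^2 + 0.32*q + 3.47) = 2.9106*q^5 + 4.8633*q^4 - 1.7225*q^3 - 2.2625*q^2 + 1.9119*q - 2.2208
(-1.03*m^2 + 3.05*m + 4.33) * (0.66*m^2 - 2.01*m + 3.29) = -0.6798*m^4 + 4.0833*m^3 - 6.6614*m^2 + 1.3312*m + 14.2457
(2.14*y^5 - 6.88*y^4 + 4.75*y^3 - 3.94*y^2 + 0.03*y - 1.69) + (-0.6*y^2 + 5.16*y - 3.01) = 2.14*y^5 - 6.88*y^4 + 4.75*y^3 - 4.54*y^2 + 5.19*y - 4.7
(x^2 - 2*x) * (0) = 0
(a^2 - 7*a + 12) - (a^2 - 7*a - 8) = 20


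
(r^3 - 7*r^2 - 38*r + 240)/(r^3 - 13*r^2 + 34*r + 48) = (r^2 + r - 30)/(r^2 - 5*r - 6)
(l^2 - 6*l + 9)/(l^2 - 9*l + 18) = (l - 3)/(l - 6)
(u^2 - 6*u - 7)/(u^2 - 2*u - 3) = (u - 7)/(u - 3)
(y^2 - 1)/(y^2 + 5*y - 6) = (y + 1)/(y + 6)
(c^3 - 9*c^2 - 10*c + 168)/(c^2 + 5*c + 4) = (c^2 - 13*c + 42)/(c + 1)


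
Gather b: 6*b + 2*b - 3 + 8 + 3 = 8*b + 8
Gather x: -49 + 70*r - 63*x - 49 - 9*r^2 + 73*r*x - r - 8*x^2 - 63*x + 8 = -9*r^2 + 69*r - 8*x^2 + x*(73*r - 126) - 90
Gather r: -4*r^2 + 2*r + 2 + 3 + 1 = -4*r^2 + 2*r + 6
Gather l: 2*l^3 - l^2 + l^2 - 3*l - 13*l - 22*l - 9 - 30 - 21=2*l^3 - 38*l - 60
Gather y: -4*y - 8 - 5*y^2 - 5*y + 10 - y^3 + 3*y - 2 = -y^3 - 5*y^2 - 6*y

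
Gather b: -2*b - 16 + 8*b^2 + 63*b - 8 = 8*b^2 + 61*b - 24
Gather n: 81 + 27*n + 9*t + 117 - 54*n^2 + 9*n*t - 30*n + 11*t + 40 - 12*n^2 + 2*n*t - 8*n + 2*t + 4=-66*n^2 + n*(11*t - 11) + 22*t + 242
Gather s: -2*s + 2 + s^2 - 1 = s^2 - 2*s + 1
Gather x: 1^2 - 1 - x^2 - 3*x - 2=-x^2 - 3*x - 2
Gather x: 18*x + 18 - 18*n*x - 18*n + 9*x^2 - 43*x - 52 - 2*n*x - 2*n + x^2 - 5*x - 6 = -20*n + 10*x^2 + x*(-20*n - 30) - 40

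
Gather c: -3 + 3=0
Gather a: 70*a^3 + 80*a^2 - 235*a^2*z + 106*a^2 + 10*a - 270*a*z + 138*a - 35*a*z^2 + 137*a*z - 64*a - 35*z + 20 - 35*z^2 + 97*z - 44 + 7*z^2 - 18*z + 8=70*a^3 + a^2*(186 - 235*z) + a*(-35*z^2 - 133*z + 84) - 28*z^2 + 44*z - 16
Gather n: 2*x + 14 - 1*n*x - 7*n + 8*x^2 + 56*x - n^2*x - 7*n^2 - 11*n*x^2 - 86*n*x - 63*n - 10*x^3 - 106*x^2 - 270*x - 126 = n^2*(-x - 7) + n*(-11*x^2 - 87*x - 70) - 10*x^3 - 98*x^2 - 212*x - 112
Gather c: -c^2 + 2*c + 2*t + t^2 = -c^2 + 2*c + t^2 + 2*t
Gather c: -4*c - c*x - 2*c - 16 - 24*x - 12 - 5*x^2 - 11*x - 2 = c*(-x - 6) - 5*x^2 - 35*x - 30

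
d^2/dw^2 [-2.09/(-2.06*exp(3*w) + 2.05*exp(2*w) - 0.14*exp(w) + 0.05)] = ((-38.7486*exp(2*w) + 17.138*exp(w) - 0.2926)*(2.06*exp(3*w) - 2.05*exp(2*w) + 0.14*exp(w) - 0.05) + 2.09*(6.18*exp(2*w) - 4.1*exp(w) + 0.14)*(12.36*exp(2*w) - 8.2*exp(w) + 0.28)*exp(w))*exp(w)/(2.06*exp(3*w) - 2.05*exp(2*w) + 0.14*exp(w) - 0.05)^3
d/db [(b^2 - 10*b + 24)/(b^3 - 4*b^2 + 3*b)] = (-b^4 + 20*b^3 - 109*b^2 + 192*b - 72)/(b^2*(b^4 - 8*b^3 + 22*b^2 - 24*b + 9))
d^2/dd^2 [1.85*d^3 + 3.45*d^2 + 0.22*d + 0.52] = 11.1*d + 6.9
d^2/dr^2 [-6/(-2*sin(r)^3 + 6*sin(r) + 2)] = -27*(sin(r)^4 - sin(r)^2 + sin(r) + 2)*cos(r)^2/(-sin(r)^3 + 3*sin(r) + 1)^3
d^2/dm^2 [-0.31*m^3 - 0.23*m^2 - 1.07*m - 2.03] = -1.86*m - 0.46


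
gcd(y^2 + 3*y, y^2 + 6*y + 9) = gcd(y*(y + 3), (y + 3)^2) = y + 3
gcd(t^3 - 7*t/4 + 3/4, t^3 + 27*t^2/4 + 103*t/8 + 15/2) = t + 3/2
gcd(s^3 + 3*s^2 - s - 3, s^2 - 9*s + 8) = s - 1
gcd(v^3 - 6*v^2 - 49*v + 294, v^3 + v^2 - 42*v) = v^2 + v - 42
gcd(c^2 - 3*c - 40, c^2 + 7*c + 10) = c + 5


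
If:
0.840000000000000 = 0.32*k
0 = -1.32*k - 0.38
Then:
No Solution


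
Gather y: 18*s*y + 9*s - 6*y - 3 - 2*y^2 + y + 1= 9*s - 2*y^2 + y*(18*s - 5) - 2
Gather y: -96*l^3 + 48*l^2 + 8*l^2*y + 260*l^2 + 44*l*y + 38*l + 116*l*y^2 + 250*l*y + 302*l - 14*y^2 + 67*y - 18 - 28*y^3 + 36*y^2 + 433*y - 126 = -96*l^3 + 308*l^2 + 340*l - 28*y^3 + y^2*(116*l + 22) + y*(8*l^2 + 294*l + 500) - 144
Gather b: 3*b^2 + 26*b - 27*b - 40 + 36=3*b^2 - b - 4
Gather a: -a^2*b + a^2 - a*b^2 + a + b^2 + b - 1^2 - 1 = a^2*(1 - b) + a*(1 - b^2) + b^2 + b - 2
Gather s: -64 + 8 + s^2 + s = s^2 + s - 56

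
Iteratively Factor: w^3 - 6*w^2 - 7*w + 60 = (w - 5)*(w^2 - w - 12) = (w - 5)*(w + 3)*(w - 4)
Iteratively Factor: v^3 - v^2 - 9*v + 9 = (v - 1)*(v^2 - 9) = (v - 1)*(v + 3)*(v - 3)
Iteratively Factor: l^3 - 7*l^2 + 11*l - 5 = (l - 1)*(l^2 - 6*l + 5) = (l - 5)*(l - 1)*(l - 1)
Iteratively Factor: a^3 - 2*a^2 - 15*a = (a)*(a^2 - 2*a - 15) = a*(a + 3)*(a - 5)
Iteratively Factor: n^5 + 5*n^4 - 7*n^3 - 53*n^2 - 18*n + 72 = (n - 3)*(n^4 + 8*n^3 + 17*n^2 - 2*n - 24) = (n - 3)*(n + 4)*(n^3 + 4*n^2 + n - 6) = (n - 3)*(n - 1)*(n + 4)*(n^2 + 5*n + 6) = (n - 3)*(n - 1)*(n + 3)*(n + 4)*(n + 2)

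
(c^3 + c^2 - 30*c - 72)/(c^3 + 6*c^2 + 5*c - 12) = (c - 6)/(c - 1)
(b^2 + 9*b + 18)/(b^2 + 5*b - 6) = (b + 3)/(b - 1)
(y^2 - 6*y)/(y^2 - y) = (y - 6)/(y - 1)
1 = 1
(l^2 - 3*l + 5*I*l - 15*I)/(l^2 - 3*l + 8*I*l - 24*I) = (l + 5*I)/(l + 8*I)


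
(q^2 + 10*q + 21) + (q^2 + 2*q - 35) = 2*q^2 + 12*q - 14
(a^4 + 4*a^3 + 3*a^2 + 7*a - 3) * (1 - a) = -a^5 - 3*a^4 + a^3 - 4*a^2 + 10*a - 3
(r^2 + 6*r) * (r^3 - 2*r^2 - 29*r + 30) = r^5 + 4*r^4 - 41*r^3 - 144*r^2 + 180*r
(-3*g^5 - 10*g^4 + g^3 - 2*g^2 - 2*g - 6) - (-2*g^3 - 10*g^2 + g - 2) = -3*g^5 - 10*g^4 + 3*g^3 + 8*g^2 - 3*g - 4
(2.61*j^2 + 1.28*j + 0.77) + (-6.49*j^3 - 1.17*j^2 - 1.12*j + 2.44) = -6.49*j^3 + 1.44*j^2 + 0.16*j + 3.21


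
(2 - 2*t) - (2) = -2*t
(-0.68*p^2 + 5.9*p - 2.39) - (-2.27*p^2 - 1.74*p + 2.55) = 1.59*p^2 + 7.64*p - 4.94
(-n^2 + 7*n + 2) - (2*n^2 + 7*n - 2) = 4 - 3*n^2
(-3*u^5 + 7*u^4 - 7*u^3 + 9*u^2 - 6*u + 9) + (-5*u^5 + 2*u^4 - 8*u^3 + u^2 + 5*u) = -8*u^5 + 9*u^4 - 15*u^3 + 10*u^2 - u + 9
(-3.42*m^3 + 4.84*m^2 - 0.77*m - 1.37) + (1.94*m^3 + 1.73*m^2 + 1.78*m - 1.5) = -1.48*m^3 + 6.57*m^2 + 1.01*m - 2.87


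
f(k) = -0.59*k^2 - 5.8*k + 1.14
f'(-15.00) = 11.90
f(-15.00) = -44.61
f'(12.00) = -19.96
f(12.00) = -153.42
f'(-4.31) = -0.71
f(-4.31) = 15.18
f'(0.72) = -6.65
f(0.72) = -3.34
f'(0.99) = -6.97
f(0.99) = -5.18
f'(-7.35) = 2.87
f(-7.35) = 11.90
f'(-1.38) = -4.17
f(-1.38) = 8.02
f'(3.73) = -10.20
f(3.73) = -28.70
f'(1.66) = -7.76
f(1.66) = -10.11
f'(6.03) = -12.92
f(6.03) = -55.29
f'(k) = -1.18*k - 5.8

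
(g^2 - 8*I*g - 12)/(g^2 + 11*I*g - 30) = (g^2 - 8*I*g - 12)/(g^2 + 11*I*g - 30)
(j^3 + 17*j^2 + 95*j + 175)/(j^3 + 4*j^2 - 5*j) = (j^2 + 12*j + 35)/(j*(j - 1))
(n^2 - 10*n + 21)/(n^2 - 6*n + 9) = (n - 7)/(n - 3)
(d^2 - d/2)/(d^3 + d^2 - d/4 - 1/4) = 2*d/(2*d^2 + 3*d + 1)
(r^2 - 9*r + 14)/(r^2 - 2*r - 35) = (r - 2)/(r + 5)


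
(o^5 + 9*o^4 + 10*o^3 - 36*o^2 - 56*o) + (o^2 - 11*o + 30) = o^5 + 9*o^4 + 10*o^3 - 35*o^2 - 67*o + 30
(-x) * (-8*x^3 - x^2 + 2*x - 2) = 8*x^4 + x^3 - 2*x^2 + 2*x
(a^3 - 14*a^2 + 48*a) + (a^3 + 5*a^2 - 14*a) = 2*a^3 - 9*a^2 + 34*a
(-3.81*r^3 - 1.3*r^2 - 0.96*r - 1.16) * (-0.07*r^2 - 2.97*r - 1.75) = 0.2667*r^5 + 11.4067*r^4 + 10.5957*r^3 + 5.2074*r^2 + 5.1252*r + 2.03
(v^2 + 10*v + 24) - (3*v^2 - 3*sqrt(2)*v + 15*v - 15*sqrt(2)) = -2*v^2 - 5*v + 3*sqrt(2)*v + 15*sqrt(2) + 24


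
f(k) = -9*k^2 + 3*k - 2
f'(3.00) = -51.00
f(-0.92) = -12.38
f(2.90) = -68.99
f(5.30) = -238.91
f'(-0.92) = 19.56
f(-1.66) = -31.78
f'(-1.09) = 22.62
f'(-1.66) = 32.88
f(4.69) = -185.89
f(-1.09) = -15.96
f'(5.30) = -92.40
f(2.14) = -36.80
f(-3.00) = -92.00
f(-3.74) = -139.11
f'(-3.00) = 57.00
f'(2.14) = -35.52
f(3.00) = -74.00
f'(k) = 3 - 18*k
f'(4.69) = -81.42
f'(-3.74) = 70.32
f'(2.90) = -49.20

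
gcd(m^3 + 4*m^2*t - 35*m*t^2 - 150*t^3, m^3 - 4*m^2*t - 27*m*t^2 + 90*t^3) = -m^2 + m*t + 30*t^2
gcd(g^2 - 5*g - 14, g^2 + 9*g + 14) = g + 2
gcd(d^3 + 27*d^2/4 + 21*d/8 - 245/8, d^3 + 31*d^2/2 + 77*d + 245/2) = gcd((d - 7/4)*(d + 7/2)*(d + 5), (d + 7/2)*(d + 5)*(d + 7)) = d^2 + 17*d/2 + 35/2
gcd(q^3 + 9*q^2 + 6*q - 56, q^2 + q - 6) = q - 2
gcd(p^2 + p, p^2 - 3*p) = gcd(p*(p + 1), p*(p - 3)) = p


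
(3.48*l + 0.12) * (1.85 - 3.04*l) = -10.5792*l^2 + 6.0732*l + 0.222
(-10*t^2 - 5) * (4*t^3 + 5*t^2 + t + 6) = -40*t^5 - 50*t^4 - 30*t^3 - 85*t^2 - 5*t - 30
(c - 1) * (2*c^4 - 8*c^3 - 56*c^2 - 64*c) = 2*c^5 - 10*c^4 - 48*c^3 - 8*c^2 + 64*c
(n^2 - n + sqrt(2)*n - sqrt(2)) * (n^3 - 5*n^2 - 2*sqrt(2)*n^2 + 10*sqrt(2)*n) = n^5 - 6*n^4 - sqrt(2)*n^4 + n^3 + 6*sqrt(2)*n^3 - 5*sqrt(2)*n^2 + 24*n^2 - 20*n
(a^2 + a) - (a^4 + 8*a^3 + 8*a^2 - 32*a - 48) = -a^4 - 8*a^3 - 7*a^2 + 33*a + 48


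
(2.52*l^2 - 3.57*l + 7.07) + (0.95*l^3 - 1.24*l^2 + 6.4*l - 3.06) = 0.95*l^3 + 1.28*l^2 + 2.83*l + 4.01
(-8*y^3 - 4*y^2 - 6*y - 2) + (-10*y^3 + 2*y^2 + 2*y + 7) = -18*y^3 - 2*y^2 - 4*y + 5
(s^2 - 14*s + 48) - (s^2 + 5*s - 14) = 62 - 19*s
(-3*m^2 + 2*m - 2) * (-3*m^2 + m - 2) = 9*m^4 - 9*m^3 + 14*m^2 - 6*m + 4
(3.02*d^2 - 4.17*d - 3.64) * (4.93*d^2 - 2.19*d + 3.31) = 14.8886*d^4 - 27.1719*d^3 + 1.1833*d^2 - 5.8311*d - 12.0484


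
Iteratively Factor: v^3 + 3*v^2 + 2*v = (v)*(v^2 + 3*v + 2) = v*(v + 1)*(v + 2)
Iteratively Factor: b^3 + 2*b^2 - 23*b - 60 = (b - 5)*(b^2 + 7*b + 12) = (b - 5)*(b + 3)*(b + 4)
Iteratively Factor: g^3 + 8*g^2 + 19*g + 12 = (g + 3)*(g^2 + 5*g + 4) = (g + 1)*(g + 3)*(g + 4)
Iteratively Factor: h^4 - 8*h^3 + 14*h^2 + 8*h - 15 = (h - 5)*(h^3 - 3*h^2 - h + 3) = (h - 5)*(h - 3)*(h^2 - 1) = (h - 5)*(h - 3)*(h + 1)*(h - 1)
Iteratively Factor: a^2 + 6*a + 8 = (a + 4)*(a + 2)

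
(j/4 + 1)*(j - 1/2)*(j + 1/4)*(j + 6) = j^4/4 + 39*j^3/16 + 171*j^2/32 - 29*j/16 - 3/4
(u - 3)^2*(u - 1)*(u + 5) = u^4 - 2*u^3 - 20*u^2 + 66*u - 45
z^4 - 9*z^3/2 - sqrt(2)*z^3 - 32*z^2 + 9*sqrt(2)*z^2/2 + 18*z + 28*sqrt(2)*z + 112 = (z - 8)*(z + 7/2)*(z - 2*sqrt(2))*(z + sqrt(2))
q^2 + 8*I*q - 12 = (q + 2*I)*(q + 6*I)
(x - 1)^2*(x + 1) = x^3 - x^2 - x + 1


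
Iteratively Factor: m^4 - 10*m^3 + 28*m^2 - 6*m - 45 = (m - 3)*(m^3 - 7*m^2 + 7*m + 15) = (m - 3)^2*(m^2 - 4*m - 5) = (m - 3)^2*(m + 1)*(m - 5)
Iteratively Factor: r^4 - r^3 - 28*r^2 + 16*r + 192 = (r + 3)*(r^3 - 4*r^2 - 16*r + 64) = (r + 3)*(r + 4)*(r^2 - 8*r + 16) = (r - 4)*(r + 3)*(r + 4)*(r - 4)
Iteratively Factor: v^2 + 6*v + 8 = (v + 4)*(v + 2)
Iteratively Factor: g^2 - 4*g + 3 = (g - 3)*(g - 1)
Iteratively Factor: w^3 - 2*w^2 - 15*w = (w - 5)*(w^2 + 3*w) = (w - 5)*(w + 3)*(w)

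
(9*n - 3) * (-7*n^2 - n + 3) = -63*n^3 + 12*n^2 + 30*n - 9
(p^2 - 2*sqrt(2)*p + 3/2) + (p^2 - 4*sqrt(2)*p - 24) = 2*p^2 - 6*sqrt(2)*p - 45/2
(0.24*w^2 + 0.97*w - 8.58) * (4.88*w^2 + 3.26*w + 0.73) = 1.1712*w^4 + 5.516*w^3 - 38.533*w^2 - 27.2627*w - 6.2634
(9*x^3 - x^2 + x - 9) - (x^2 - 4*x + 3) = 9*x^3 - 2*x^2 + 5*x - 12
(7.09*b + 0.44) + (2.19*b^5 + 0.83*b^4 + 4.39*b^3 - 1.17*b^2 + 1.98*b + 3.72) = 2.19*b^5 + 0.83*b^4 + 4.39*b^3 - 1.17*b^2 + 9.07*b + 4.16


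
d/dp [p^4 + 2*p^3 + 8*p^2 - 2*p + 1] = 4*p^3 + 6*p^2 + 16*p - 2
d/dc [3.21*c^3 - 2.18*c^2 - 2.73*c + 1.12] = 9.63*c^2 - 4.36*c - 2.73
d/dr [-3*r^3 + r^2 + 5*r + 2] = -9*r^2 + 2*r + 5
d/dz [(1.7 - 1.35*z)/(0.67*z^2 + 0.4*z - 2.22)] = (0.9045*z^2 - 2.278*z + 2.317)/(0.4489*z^4 + 0.536*z^3 - 2.8148*z^2 - 1.776*z + 4.9284)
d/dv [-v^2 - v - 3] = -2*v - 1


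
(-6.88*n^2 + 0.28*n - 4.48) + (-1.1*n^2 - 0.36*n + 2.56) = -7.98*n^2 - 0.08*n - 1.92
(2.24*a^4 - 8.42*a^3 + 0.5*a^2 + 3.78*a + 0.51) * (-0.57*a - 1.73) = -1.2768*a^5 + 0.924199999999999*a^4 + 14.2816*a^3 - 3.0196*a^2 - 6.8301*a - 0.8823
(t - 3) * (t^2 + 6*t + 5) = t^3 + 3*t^2 - 13*t - 15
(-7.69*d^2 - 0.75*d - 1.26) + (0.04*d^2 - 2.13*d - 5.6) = -7.65*d^2 - 2.88*d - 6.86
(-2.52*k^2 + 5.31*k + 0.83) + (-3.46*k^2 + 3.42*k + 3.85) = -5.98*k^2 + 8.73*k + 4.68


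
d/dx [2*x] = 2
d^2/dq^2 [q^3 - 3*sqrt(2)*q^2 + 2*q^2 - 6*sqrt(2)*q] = 6*q - 6*sqrt(2) + 4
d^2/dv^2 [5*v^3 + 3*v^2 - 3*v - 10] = 30*v + 6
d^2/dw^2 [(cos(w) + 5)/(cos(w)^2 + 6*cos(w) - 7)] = (-9*(1 - cos(2*w))^2*cos(w)/4 - 7*(1 - cos(2*w))^2/2 - 134*cos(w) - 180*cos(2*w) - 69*cos(3*w)/2 + cos(5*w)/2 + 348)/((cos(w) - 1)^3*(cos(w) + 7)^3)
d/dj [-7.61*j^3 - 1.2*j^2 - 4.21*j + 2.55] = -22.83*j^2 - 2.4*j - 4.21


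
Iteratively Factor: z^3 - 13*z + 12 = (z - 1)*(z^2 + z - 12) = (z - 1)*(z + 4)*(z - 3)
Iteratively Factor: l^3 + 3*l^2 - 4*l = (l - 1)*(l^2 + 4*l) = (l - 1)*(l + 4)*(l)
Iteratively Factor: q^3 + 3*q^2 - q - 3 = (q - 1)*(q^2 + 4*q + 3) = (q - 1)*(q + 1)*(q + 3)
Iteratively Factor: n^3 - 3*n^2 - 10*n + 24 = (n - 2)*(n^2 - n - 12) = (n - 2)*(n + 3)*(n - 4)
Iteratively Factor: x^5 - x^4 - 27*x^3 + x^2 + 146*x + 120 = (x + 1)*(x^4 - 2*x^3 - 25*x^2 + 26*x + 120) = (x - 5)*(x + 1)*(x^3 + 3*x^2 - 10*x - 24) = (x - 5)*(x + 1)*(x + 4)*(x^2 - x - 6) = (x - 5)*(x + 1)*(x + 2)*(x + 4)*(x - 3)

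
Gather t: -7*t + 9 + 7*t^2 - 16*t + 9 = 7*t^2 - 23*t + 18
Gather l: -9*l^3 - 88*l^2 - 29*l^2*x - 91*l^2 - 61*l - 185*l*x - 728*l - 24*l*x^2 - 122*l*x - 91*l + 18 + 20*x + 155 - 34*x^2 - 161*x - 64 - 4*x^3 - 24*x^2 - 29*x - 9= -9*l^3 + l^2*(-29*x - 179) + l*(-24*x^2 - 307*x - 880) - 4*x^3 - 58*x^2 - 170*x + 100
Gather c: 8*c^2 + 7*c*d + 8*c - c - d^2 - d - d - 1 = 8*c^2 + c*(7*d + 7) - d^2 - 2*d - 1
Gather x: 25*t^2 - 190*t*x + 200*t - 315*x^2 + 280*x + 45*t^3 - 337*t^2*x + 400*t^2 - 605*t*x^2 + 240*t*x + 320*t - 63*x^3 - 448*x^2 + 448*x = 45*t^3 + 425*t^2 + 520*t - 63*x^3 + x^2*(-605*t - 763) + x*(-337*t^2 + 50*t + 728)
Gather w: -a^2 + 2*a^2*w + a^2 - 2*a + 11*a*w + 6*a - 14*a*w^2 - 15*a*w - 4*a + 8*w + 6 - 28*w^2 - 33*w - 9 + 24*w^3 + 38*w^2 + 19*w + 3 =24*w^3 + w^2*(10 - 14*a) + w*(2*a^2 - 4*a - 6)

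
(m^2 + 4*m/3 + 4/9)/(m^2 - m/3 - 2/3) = (m + 2/3)/(m - 1)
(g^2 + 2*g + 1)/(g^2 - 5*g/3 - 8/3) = 3*(g + 1)/(3*g - 8)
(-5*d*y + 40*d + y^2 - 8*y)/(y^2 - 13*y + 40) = (-5*d + y)/(y - 5)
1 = 1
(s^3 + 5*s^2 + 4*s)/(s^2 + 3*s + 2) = s*(s + 4)/(s + 2)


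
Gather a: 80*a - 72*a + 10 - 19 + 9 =8*a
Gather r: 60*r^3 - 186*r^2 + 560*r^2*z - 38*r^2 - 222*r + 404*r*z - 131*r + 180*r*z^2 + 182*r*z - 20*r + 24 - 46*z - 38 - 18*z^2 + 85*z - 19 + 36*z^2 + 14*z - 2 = 60*r^3 + r^2*(560*z - 224) + r*(180*z^2 + 586*z - 373) + 18*z^2 + 53*z - 35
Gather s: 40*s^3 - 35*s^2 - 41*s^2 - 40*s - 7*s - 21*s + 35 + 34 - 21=40*s^3 - 76*s^2 - 68*s + 48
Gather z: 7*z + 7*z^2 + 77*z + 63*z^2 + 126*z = 70*z^2 + 210*z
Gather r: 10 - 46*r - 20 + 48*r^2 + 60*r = 48*r^2 + 14*r - 10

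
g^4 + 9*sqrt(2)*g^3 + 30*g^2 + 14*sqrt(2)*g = g*(g + sqrt(2))^2*(g + 7*sqrt(2))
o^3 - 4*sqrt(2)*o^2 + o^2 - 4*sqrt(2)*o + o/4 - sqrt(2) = (o + 1/2)^2*(o - 4*sqrt(2))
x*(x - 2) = x^2 - 2*x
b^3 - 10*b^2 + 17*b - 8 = (b - 8)*(b - 1)^2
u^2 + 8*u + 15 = (u + 3)*(u + 5)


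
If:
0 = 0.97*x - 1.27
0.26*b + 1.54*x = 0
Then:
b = -7.75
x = 1.31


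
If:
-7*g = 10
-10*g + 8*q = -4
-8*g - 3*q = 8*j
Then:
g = -10/7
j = 16/7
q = -16/7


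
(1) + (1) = 2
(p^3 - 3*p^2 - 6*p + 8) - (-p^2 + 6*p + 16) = p^3 - 2*p^2 - 12*p - 8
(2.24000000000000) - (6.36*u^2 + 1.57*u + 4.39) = -6.36*u^2 - 1.57*u - 2.15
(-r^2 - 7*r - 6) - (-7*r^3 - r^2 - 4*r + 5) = 7*r^3 - 3*r - 11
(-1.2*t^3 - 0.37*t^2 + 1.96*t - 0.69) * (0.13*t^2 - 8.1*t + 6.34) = -0.156*t^5 + 9.6719*t^4 - 4.3562*t^3 - 18.3115*t^2 + 18.0154*t - 4.3746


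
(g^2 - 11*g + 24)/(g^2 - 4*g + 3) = (g - 8)/(g - 1)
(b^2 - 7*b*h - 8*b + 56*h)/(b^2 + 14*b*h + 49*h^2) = (b^2 - 7*b*h - 8*b + 56*h)/(b^2 + 14*b*h + 49*h^2)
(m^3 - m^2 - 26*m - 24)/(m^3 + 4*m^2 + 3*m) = (m^2 - 2*m - 24)/(m*(m + 3))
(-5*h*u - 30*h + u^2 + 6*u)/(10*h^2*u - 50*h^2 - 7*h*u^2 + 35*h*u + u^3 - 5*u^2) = (u + 6)/(-2*h*u + 10*h + u^2 - 5*u)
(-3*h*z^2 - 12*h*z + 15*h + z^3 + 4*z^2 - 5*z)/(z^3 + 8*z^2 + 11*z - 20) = (-3*h + z)/(z + 4)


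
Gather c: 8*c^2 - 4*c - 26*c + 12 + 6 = 8*c^2 - 30*c + 18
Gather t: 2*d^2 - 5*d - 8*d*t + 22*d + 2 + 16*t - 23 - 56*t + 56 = 2*d^2 + 17*d + t*(-8*d - 40) + 35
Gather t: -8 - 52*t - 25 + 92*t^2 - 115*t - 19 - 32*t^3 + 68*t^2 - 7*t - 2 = -32*t^3 + 160*t^2 - 174*t - 54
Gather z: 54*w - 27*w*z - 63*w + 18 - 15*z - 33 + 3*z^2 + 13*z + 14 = -9*w + 3*z^2 + z*(-27*w - 2) - 1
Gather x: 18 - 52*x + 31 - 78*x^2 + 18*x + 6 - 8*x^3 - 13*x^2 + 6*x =-8*x^3 - 91*x^2 - 28*x + 55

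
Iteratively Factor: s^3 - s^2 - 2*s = (s + 1)*(s^2 - 2*s) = (s - 2)*(s + 1)*(s)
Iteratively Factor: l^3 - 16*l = (l - 4)*(l^2 + 4*l) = l*(l - 4)*(l + 4)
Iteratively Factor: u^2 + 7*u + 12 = (u + 3)*(u + 4)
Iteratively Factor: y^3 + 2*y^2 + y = (y + 1)*(y^2 + y) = (y + 1)^2*(y)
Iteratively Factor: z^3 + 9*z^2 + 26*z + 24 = (z + 3)*(z^2 + 6*z + 8) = (z + 3)*(z + 4)*(z + 2)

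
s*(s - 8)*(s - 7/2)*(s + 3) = s^4 - 17*s^3/2 - 13*s^2/2 + 84*s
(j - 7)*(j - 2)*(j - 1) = j^3 - 10*j^2 + 23*j - 14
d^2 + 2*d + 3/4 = (d + 1/2)*(d + 3/2)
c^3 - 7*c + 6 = (c - 2)*(c - 1)*(c + 3)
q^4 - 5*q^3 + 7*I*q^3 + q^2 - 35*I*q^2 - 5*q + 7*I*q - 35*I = (q - 5)*(q - I)*(q + I)*(q + 7*I)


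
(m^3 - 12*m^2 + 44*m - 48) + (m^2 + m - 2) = m^3 - 11*m^2 + 45*m - 50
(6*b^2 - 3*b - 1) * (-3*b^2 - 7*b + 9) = -18*b^4 - 33*b^3 + 78*b^2 - 20*b - 9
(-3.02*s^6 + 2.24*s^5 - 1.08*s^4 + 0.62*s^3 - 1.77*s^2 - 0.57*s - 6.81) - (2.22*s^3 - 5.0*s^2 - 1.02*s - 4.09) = -3.02*s^6 + 2.24*s^5 - 1.08*s^4 - 1.6*s^3 + 3.23*s^2 + 0.45*s - 2.72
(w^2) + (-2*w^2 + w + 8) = -w^2 + w + 8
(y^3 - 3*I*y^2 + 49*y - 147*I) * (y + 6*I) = y^4 + 3*I*y^3 + 67*y^2 + 147*I*y + 882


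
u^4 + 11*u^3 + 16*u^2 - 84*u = u*(u - 2)*(u + 6)*(u + 7)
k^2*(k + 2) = k^3 + 2*k^2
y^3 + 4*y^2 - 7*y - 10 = (y - 2)*(y + 1)*(y + 5)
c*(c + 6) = c^2 + 6*c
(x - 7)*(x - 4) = x^2 - 11*x + 28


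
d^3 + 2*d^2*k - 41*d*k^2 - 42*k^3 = (d - 6*k)*(d + k)*(d + 7*k)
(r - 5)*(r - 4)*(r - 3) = r^3 - 12*r^2 + 47*r - 60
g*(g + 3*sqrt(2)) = g^2 + 3*sqrt(2)*g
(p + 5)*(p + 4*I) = p^2 + 5*p + 4*I*p + 20*I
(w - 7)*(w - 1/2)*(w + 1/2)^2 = w^4 - 13*w^3/2 - 15*w^2/4 + 13*w/8 + 7/8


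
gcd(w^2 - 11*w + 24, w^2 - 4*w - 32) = w - 8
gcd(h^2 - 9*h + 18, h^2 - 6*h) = h - 6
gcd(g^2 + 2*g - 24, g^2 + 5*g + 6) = 1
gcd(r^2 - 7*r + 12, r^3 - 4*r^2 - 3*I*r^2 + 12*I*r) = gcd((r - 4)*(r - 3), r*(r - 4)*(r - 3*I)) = r - 4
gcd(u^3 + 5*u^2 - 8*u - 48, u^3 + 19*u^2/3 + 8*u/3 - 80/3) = u^2 + 8*u + 16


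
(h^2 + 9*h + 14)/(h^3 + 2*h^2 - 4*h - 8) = (h + 7)/(h^2 - 4)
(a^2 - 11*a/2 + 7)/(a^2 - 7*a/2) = (a - 2)/a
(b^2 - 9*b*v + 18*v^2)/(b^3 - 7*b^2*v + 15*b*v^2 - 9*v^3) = (b - 6*v)/(b^2 - 4*b*v + 3*v^2)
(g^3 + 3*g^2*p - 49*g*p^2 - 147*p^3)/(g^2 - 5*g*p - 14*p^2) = (g^2 + 10*g*p + 21*p^2)/(g + 2*p)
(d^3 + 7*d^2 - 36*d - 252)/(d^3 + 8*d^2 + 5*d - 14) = (d^2 - 36)/(d^2 + d - 2)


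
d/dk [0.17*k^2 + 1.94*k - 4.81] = 0.34*k + 1.94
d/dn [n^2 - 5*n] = 2*n - 5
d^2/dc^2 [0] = 0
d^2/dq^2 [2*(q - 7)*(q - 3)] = 4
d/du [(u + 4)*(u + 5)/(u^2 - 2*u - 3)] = (-11*u^2 - 46*u + 13)/(u^4 - 4*u^3 - 2*u^2 + 12*u + 9)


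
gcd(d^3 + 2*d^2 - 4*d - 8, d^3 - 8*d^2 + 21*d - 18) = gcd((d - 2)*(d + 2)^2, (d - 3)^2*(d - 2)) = d - 2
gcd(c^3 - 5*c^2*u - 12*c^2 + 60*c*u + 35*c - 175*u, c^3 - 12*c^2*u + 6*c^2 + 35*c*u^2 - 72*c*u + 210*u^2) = -c + 5*u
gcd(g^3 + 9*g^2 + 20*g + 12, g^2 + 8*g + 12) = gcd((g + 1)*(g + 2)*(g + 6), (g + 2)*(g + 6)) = g^2 + 8*g + 12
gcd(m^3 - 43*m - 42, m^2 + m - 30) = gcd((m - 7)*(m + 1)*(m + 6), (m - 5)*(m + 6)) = m + 6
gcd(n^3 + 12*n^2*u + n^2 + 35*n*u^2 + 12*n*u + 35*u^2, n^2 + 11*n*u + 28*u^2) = n + 7*u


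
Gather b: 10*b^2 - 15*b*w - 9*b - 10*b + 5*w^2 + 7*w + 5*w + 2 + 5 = 10*b^2 + b*(-15*w - 19) + 5*w^2 + 12*w + 7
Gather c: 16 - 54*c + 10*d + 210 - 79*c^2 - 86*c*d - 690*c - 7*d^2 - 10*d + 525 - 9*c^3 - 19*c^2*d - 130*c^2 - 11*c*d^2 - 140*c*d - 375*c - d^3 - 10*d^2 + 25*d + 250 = -9*c^3 + c^2*(-19*d - 209) + c*(-11*d^2 - 226*d - 1119) - d^3 - 17*d^2 + 25*d + 1001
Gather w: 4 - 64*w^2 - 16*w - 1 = -64*w^2 - 16*w + 3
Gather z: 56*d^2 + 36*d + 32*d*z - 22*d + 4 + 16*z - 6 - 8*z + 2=56*d^2 + 14*d + z*(32*d + 8)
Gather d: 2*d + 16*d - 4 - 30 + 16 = 18*d - 18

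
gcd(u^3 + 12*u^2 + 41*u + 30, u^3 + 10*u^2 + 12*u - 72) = u + 6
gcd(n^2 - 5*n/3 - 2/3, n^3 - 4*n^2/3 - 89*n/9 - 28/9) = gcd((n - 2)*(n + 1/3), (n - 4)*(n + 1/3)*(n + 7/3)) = n + 1/3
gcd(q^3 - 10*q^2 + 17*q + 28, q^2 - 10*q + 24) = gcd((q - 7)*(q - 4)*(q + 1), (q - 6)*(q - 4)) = q - 4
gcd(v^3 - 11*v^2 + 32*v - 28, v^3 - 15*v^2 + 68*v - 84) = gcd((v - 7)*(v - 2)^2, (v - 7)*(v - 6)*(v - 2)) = v^2 - 9*v + 14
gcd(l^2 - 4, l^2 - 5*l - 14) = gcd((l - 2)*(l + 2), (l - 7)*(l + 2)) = l + 2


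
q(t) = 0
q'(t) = 0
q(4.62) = 0.00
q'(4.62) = 0.00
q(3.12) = 0.00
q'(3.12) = 0.00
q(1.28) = 0.00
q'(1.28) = 0.00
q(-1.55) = 0.00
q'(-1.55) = 0.00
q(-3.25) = 0.00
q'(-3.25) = 0.00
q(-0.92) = 0.00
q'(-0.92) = 0.00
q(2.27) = 0.00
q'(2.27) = 0.00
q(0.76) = 0.00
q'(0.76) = 0.00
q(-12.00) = 0.00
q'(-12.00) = 0.00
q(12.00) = 0.00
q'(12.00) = 0.00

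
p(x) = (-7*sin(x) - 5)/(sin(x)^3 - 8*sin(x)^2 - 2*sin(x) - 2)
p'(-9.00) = -3.90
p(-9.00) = 0.81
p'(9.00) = 1.88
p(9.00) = 1.92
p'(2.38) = 1.02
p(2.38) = 1.43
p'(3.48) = -4.74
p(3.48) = 1.19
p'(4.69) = -0.01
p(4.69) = -0.22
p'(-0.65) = 1.76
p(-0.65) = 0.19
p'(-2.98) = -4.35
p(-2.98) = 2.05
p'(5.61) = 1.60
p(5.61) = 0.15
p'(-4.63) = 0.07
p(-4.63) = 1.09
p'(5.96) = 4.85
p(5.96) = 1.26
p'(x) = (-7*sin(x) - 5)*(-3*sin(x)^2*cos(x) + 16*sin(x)*cos(x) + 2*cos(x))/(sin(x)^3 - 8*sin(x)^2 - 2*sin(x) - 2)^2 - 7*cos(x)/(sin(x)^3 - 8*sin(x)^2 - 2*sin(x) - 2) = (14*sin(x)^3 - 41*sin(x)^2 - 80*sin(x) + 4)*cos(x)/(sin(x)^3 - 8*sin(x)^2 - 2*sin(x) - 2)^2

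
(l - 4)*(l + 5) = l^2 + l - 20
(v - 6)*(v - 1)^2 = v^3 - 8*v^2 + 13*v - 6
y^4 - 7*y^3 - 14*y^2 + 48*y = y*(y - 8)*(y - 2)*(y + 3)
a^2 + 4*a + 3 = (a + 1)*(a + 3)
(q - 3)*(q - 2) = q^2 - 5*q + 6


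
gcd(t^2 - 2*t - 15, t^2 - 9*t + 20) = t - 5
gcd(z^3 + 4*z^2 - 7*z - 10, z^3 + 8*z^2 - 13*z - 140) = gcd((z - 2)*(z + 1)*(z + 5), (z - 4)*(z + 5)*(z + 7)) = z + 5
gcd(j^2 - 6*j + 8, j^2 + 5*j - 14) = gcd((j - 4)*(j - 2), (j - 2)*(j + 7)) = j - 2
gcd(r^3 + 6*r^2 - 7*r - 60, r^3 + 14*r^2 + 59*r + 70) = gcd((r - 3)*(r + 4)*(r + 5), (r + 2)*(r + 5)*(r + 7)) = r + 5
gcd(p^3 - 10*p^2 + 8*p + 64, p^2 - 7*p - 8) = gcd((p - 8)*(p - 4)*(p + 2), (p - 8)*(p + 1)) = p - 8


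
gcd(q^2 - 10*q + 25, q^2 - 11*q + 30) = q - 5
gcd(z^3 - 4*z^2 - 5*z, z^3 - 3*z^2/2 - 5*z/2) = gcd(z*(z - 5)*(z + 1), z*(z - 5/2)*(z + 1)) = z^2 + z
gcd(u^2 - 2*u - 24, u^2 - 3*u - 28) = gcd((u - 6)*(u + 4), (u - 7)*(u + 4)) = u + 4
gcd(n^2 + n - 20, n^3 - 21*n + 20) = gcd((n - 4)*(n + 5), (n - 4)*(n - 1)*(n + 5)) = n^2 + n - 20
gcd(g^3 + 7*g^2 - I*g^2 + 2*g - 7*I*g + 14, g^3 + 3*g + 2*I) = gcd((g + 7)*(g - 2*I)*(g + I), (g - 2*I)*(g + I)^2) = g^2 - I*g + 2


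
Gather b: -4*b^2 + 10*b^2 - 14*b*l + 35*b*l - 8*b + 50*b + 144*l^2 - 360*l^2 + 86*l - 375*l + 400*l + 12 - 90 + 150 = 6*b^2 + b*(21*l + 42) - 216*l^2 + 111*l + 72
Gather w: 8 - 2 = 6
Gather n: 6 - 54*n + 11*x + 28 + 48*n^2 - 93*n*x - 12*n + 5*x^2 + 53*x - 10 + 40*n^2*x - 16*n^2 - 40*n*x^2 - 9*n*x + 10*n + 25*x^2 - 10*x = n^2*(40*x + 32) + n*(-40*x^2 - 102*x - 56) + 30*x^2 + 54*x + 24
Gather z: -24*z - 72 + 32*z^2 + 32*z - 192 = 32*z^2 + 8*z - 264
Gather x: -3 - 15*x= -15*x - 3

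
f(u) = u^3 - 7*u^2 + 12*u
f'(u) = 3*u^2 - 14*u + 12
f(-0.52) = -8.27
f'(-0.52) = 20.09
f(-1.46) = -35.55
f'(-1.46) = 38.83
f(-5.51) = -445.92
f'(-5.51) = 180.22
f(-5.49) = -442.33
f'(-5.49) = 179.28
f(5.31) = 16.07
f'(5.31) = 22.25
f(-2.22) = -72.08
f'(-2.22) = 57.87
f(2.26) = 2.91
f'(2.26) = -4.32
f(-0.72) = -12.64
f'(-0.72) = 23.64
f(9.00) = 270.00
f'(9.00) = 129.00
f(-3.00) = -126.00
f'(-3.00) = 81.00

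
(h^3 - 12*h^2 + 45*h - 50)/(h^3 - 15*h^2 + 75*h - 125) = (h - 2)/(h - 5)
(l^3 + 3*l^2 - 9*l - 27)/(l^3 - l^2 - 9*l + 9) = (l + 3)/(l - 1)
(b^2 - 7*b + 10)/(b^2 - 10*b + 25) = (b - 2)/(b - 5)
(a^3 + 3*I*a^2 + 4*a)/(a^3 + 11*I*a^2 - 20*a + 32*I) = a/(a + 8*I)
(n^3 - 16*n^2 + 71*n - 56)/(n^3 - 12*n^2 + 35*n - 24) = (n - 7)/(n - 3)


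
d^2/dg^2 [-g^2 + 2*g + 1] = -2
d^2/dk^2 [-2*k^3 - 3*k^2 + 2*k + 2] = -12*k - 6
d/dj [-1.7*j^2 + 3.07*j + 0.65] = 3.07 - 3.4*j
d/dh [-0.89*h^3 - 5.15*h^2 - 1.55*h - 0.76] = -2.67*h^2 - 10.3*h - 1.55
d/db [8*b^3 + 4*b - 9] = 24*b^2 + 4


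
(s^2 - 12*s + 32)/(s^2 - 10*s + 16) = (s - 4)/(s - 2)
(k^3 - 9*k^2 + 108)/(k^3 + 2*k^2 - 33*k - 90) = (k - 6)/(k + 5)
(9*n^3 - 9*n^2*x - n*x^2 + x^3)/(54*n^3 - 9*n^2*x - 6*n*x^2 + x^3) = (-n + x)/(-6*n + x)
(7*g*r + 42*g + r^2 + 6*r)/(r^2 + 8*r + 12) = (7*g + r)/(r + 2)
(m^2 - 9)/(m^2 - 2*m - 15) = (m - 3)/(m - 5)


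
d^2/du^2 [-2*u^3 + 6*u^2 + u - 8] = 12 - 12*u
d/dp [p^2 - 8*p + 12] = 2*p - 8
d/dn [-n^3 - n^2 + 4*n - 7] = -3*n^2 - 2*n + 4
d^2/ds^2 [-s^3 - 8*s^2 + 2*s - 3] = -6*s - 16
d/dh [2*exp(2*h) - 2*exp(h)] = (4*exp(h) - 2)*exp(h)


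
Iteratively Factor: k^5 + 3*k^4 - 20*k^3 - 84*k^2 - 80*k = (k + 4)*(k^4 - k^3 - 16*k^2 - 20*k) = (k + 2)*(k + 4)*(k^3 - 3*k^2 - 10*k) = (k - 5)*(k + 2)*(k + 4)*(k^2 + 2*k) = (k - 5)*(k + 2)^2*(k + 4)*(k)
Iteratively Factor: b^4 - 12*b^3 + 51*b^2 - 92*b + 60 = (b - 3)*(b^3 - 9*b^2 + 24*b - 20) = (b - 5)*(b - 3)*(b^2 - 4*b + 4) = (b - 5)*(b - 3)*(b - 2)*(b - 2)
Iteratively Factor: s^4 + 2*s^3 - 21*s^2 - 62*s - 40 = (s + 4)*(s^3 - 2*s^2 - 13*s - 10) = (s - 5)*(s + 4)*(s^2 + 3*s + 2) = (s - 5)*(s + 1)*(s + 4)*(s + 2)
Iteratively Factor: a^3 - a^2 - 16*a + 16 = (a - 1)*(a^2 - 16) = (a - 4)*(a - 1)*(a + 4)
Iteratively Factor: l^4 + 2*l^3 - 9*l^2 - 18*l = (l + 2)*(l^3 - 9*l) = (l - 3)*(l + 2)*(l^2 + 3*l) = l*(l - 3)*(l + 2)*(l + 3)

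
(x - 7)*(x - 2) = x^2 - 9*x + 14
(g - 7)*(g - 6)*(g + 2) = g^3 - 11*g^2 + 16*g + 84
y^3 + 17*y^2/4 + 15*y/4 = y*(y + 5/4)*(y + 3)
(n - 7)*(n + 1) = n^2 - 6*n - 7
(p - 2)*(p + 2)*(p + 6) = p^3 + 6*p^2 - 4*p - 24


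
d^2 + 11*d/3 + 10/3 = (d + 5/3)*(d + 2)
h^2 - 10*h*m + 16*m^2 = (h - 8*m)*(h - 2*m)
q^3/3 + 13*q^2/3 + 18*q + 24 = (q/3 + 1)*(q + 4)*(q + 6)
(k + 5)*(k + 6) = k^2 + 11*k + 30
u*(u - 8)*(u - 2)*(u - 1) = u^4 - 11*u^3 + 26*u^2 - 16*u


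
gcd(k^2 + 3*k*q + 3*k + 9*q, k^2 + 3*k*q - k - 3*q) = k + 3*q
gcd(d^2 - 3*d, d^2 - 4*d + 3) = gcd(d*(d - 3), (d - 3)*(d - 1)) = d - 3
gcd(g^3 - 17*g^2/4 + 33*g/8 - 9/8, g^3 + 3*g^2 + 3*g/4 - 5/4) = g - 1/2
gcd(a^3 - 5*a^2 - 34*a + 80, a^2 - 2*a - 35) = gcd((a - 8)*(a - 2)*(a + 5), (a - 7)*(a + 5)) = a + 5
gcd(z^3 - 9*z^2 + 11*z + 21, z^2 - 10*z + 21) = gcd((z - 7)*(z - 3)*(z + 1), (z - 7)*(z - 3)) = z^2 - 10*z + 21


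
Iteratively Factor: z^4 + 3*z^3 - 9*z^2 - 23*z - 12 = (z + 1)*(z^3 + 2*z^2 - 11*z - 12) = (z - 3)*(z + 1)*(z^2 + 5*z + 4) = (z - 3)*(z + 1)^2*(z + 4)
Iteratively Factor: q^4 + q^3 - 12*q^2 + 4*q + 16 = (q + 1)*(q^3 - 12*q + 16) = (q + 1)*(q + 4)*(q^2 - 4*q + 4) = (q - 2)*(q + 1)*(q + 4)*(q - 2)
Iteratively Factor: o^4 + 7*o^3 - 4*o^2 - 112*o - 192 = (o + 4)*(o^3 + 3*o^2 - 16*o - 48) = (o + 3)*(o + 4)*(o^2 - 16) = (o - 4)*(o + 3)*(o + 4)*(o + 4)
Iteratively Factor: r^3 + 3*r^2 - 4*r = (r - 1)*(r^2 + 4*r) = r*(r - 1)*(r + 4)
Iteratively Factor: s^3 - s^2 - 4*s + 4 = (s + 2)*(s^2 - 3*s + 2) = (s - 2)*(s + 2)*(s - 1)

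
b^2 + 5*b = b*(b + 5)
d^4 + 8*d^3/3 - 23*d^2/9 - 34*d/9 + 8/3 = (d - 1)*(d - 2/3)*(d + 4/3)*(d + 3)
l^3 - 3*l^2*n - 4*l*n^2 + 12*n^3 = (l - 3*n)*(l - 2*n)*(l + 2*n)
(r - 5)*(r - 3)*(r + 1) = r^3 - 7*r^2 + 7*r + 15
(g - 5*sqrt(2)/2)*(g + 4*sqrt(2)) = g^2 + 3*sqrt(2)*g/2 - 20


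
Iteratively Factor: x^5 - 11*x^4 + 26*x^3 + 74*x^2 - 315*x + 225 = (x - 3)*(x^4 - 8*x^3 + 2*x^2 + 80*x - 75) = (x - 5)*(x - 3)*(x^3 - 3*x^2 - 13*x + 15) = (x - 5)*(x - 3)*(x - 1)*(x^2 - 2*x - 15) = (x - 5)*(x - 3)*(x - 1)*(x + 3)*(x - 5)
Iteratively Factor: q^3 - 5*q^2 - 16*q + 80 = (q + 4)*(q^2 - 9*q + 20) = (q - 5)*(q + 4)*(q - 4)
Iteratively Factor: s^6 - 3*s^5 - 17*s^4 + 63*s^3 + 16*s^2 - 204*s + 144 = (s - 3)*(s^5 - 17*s^3 + 12*s^2 + 52*s - 48) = (s - 3)*(s - 2)*(s^4 + 2*s^3 - 13*s^2 - 14*s + 24) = (s - 3)*(s - 2)*(s + 2)*(s^3 - 13*s + 12) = (s - 3)*(s - 2)*(s - 1)*(s + 2)*(s^2 + s - 12) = (s - 3)*(s - 2)*(s - 1)*(s + 2)*(s + 4)*(s - 3)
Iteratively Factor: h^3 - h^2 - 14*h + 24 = (h + 4)*(h^2 - 5*h + 6) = (h - 2)*(h + 4)*(h - 3)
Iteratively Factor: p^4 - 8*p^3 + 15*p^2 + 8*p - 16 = (p - 4)*(p^3 - 4*p^2 - p + 4) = (p - 4)^2*(p^2 - 1) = (p - 4)^2*(p + 1)*(p - 1)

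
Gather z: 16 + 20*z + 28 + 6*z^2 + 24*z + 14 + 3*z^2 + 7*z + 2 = 9*z^2 + 51*z + 60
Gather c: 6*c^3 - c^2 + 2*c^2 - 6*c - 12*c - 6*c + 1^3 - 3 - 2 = 6*c^3 + c^2 - 24*c - 4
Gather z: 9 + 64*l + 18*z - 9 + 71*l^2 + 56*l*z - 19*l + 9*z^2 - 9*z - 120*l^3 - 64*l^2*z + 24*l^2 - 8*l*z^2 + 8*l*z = -120*l^3 + 95*l^2 + 45*l + z^2*(9 - 8*l) + z*(-64*l^2 + 64*l + 9)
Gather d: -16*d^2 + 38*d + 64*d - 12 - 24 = -16*d^2 + 102*d - 36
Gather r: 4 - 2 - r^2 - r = -r^2 - r + 2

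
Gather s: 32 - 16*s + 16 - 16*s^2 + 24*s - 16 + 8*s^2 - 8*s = 32 - 8*s^2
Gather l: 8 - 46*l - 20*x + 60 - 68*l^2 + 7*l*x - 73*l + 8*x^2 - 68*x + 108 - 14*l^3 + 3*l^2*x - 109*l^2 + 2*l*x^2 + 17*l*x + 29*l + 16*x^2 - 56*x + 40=-14*l^3 + l^2*(3*x - 177) + l*(2*x^2 + 24*x - 90) + 24*x^2 - 144*x + 216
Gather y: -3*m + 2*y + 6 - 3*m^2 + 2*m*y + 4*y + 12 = -3*m^2 - 3*m + y*(2*m + 6) + 18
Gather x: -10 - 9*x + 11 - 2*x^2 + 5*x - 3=-2*x^2 - 4*x - 2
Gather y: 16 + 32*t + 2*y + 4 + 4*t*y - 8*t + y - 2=24*t + y*(4*t + 3) + 18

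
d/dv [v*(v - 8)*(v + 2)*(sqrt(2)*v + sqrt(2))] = sqrt(2)*(4*v^3 - 15*v^2 - 44*v - 16)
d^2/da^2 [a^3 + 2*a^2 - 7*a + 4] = 6*a + 4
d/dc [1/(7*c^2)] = -2/(7*c^3)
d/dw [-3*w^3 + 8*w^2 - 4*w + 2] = -9*w^2 + 16*w - 4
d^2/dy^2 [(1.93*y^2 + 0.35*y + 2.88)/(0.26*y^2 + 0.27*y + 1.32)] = (-2.22044604925031e-16*y^4 - 0.223652*y^3 - 2.806128*y^2 + 0.492336*y + 4.919256)/(0.017576*y^6 + 0.054756*y^5 + 0.324558*y^4 + 0.575667*y^3 + 1.647756*y^2 + 1.411344*y + 2.299968)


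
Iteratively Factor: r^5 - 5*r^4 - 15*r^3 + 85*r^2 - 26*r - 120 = (r - 3)*(r^4 - 2*r^3 - 21*r^2 + 22*r + 40) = (r - 5)*(r - 3)*(r^3 + 3*r^2 - 6*r - 8) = (r - 5)*(r - 3)*(r + 1)*(r^2 + 2*r - 8) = (r - 5)*(r - 3)*(r + 1)*(r + 4)*(r - 2)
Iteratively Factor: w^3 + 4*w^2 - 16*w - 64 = (w + 4)*(w^2 - 16) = (w + 4)^2*(w - 4)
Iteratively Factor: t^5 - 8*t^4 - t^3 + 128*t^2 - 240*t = (t)*(t^4 - 8*t^3 - t^2 + 128*t - 240) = t*(t - 3)*(t^3 - 5*t^2 - 16*t + 80) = t*(t - 3)*(t + 4)*(t^2 - 9*t + 20) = t*(t - 5)*(t - 3)*(t + 4)*(t - 4)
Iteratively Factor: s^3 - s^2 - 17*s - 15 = (s + 1)*(s^2 - 2*s - 15) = (s - 5)*(s + 1)*(s + 3)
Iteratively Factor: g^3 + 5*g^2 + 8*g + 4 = (g + 1)*(g^2 + 4*g + 4) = (g + 1)*(g + 2)*(g + 2)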